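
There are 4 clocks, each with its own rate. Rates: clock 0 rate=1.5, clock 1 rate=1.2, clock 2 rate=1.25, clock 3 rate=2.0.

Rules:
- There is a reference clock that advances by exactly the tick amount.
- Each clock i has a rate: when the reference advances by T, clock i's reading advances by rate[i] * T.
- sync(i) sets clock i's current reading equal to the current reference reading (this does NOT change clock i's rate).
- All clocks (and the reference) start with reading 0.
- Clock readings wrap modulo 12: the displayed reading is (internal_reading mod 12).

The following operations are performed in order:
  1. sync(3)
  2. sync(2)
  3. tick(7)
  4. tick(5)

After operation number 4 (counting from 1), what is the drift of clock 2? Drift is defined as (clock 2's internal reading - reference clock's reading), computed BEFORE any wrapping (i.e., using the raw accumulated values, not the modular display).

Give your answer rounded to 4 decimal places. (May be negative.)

Answer: 3.0000

Derivation:
After op 1 sync(3): ref=0.0000 raw=[0.0000 0.0000 0.0000 0.0000]
After op 2 sync(2): ref=0.0000 raw=[0.0000 0.0000 0.0000 0.0000]
After op 3 tick(7): ref=7.0000 raw=[10.5000 8.4000 8.7500 14.0000]
After op 4 tick(5): ref=12.0000 raw=[18.0000 14.4000 15.0000 24.0000]
Drift of clock 2 after op 4: 15.0000 - 12.0000 = 3.0000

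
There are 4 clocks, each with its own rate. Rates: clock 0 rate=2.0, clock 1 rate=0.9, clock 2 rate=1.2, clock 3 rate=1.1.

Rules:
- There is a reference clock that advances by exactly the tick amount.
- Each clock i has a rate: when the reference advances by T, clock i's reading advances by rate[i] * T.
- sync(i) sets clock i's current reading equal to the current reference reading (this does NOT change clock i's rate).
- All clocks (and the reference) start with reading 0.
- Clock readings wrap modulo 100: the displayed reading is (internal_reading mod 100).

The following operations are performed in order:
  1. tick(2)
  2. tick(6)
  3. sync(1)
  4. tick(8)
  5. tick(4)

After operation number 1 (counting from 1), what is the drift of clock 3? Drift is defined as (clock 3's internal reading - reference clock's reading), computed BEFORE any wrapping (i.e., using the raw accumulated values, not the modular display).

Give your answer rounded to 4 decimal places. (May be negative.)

Answer: 0.2000

Derivation:
After op 1 tick(2): ref=2.0000 raw=[4.0000 1.8000 2.4000 2.2000]
Drift of clock 3 after op 1: 2.2000 - 2.0000 = 0.2000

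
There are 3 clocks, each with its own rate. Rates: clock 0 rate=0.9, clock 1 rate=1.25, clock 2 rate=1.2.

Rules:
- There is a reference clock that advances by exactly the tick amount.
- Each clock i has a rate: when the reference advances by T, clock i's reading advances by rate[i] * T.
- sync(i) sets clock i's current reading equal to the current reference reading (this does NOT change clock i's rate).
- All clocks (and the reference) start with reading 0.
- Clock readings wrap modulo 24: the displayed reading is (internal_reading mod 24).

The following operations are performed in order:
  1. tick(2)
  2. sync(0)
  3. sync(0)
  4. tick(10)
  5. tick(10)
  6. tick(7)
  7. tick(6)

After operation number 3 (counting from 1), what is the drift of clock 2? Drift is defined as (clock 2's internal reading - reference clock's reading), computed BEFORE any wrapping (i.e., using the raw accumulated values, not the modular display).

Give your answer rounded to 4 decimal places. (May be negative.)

After op 1 tick(2): ref=2.0000 raw=[1.8000 2.5000 2.4000]
After op 2 sync(0): ref=2.0000 raw=[2.0000 2.5000 2.4000]
After op 3 sync(0): ref=2.0000 raw=[2.0000 2.5000 2.4000]
Drift of clock 2 after op 3: 2.4000 - 2.0000 = 0.4000

Answer: 0.4000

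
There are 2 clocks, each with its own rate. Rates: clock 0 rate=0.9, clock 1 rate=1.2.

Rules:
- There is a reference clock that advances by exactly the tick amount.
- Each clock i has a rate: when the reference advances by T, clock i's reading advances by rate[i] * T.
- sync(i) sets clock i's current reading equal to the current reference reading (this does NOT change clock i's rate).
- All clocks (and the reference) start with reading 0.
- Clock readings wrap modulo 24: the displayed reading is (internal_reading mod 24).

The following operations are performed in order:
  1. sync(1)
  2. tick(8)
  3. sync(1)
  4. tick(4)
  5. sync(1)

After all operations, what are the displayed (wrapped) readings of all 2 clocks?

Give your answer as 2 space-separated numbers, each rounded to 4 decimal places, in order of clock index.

After op 1 sync(1): ref=0.0000 raw=[0.0000 0.0000]
After op 2 tick(8): ref=8.0000 raw=[7.2000 9.6000]
After op 3 sync(1): ref=8.0000 raw=[7.2000 8.0000]
After op 4 tick(4): ref=12.0000 raw=[10.8000 12.8000]
After op 5 sync(1): ref=12.0000 raw=[10.8000 12.0000]
Wrap final raw readings (mod 24): 10.8000 mod 24 = 10.8000; 12.0000 mod 24 = 12.0000

Answer: 10.8000 12.0000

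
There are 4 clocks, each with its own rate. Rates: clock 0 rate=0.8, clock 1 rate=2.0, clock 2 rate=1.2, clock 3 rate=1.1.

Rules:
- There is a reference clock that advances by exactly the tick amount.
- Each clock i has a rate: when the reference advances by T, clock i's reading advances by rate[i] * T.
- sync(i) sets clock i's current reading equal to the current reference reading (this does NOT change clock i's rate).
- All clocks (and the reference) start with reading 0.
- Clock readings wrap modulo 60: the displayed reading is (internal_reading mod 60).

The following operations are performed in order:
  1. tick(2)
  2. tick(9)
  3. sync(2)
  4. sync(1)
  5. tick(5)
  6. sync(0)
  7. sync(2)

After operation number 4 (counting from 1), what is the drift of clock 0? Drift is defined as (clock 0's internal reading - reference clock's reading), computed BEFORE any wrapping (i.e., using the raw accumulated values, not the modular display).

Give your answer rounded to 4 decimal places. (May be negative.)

Answer: -2.2000

Derivation:
After op 1 tick(2): ref=2.0000 raw=[1.6000 4.0000 2.4000 2.2000]
After op 2 tick(9): ref=11.0000 raw=[8.8000 22.0000 13.2000 12.1000]
After op 3 sync(2): ref=11.0000 raw=[8.8000 22.0000 11.0000 12.1000]
After op 4 sync(1): ref=11.0000 raw=[8.8000 11.0000 11.0000 12.1000]
Drift of clock 0 after op 4: 8.8000 - 11.0000 = -2.2000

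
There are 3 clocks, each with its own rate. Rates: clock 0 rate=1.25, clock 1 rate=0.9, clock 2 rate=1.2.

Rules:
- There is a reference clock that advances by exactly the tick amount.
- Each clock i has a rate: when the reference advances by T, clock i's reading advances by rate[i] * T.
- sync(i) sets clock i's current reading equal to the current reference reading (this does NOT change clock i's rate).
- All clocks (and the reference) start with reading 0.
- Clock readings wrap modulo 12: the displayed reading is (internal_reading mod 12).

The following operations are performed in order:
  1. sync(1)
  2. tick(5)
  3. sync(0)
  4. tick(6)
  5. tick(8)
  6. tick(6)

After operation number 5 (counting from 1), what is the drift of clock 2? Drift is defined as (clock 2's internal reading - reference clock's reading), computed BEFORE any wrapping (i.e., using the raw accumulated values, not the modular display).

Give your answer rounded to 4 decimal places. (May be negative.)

After op 1 sync(1): ref=0.0000 raw=[0.0000 0.0000 0.0000]
After op 2 tick(5): ref=5.0000 raw=[6.2500 4.5000 6.0000]
After op 3 sync(0): ref=5.0000 raw=[5.0000 4.5000 6.0000]
After op 4 tick(6): ref=11.0000 raw=[12.5000 9.9000 13.2000]
After op 5 tick(8): ref=19.0000 raw=[22.5000 17.1000 22.8000]
Drift of clock 2 after op 5: 22.8000 - 19.0000 = 3.8000

Answer: 3.8000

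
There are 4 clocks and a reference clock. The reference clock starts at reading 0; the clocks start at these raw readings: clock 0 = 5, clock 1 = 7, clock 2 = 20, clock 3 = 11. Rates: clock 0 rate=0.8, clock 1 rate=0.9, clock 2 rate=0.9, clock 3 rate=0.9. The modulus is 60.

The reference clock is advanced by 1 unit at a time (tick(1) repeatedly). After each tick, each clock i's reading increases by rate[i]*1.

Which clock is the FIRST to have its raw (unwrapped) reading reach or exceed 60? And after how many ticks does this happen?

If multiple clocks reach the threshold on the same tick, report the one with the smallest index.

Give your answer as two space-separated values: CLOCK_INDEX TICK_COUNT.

Answer: 2 45

Derivation:
clock 0: start=5, rate=0.8, needs 60-5 = 55; ticks = ceil(55/0.8) = ceil(68.7500) = 69; reading at tick 69 = 5 + 0.8*69 = 60.2000
clock 1: start=7, rate=0.9, needs 60-7 = 53; ticks = ceil(53/0.9) = ceil(58.8889) = 59; reading at tick 59 = 7 + 0.9*59 = 60.1000
clock 2: start=20, rate=0.9, needs 60-20 = 40; ticks = ceil(40/0.9) = ceil(44.4444) = 45; reading at tick 45 = 20 + 0.9*45 = 60.5000
clock 3: start=11, rate=0.9, needs 60-11 = 49; ticks = ceil(49/0.9) = ceil(54.4444) = 55; reading at tick 55 = 11 + 0.9*55 = 60.5000
Minimum tick count = 45; winners = [2]; smallest index = 2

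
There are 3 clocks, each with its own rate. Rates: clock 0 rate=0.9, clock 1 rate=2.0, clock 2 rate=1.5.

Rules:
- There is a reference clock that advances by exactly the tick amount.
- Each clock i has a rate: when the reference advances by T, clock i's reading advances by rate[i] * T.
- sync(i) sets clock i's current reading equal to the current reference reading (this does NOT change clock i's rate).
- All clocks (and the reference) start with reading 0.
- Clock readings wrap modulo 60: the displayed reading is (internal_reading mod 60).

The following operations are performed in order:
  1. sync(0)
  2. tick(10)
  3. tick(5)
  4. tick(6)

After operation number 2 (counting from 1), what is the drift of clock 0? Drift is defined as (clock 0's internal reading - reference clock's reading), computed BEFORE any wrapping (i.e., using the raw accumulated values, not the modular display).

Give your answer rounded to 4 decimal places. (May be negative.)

Answer: -1.0000

Derivation:
After op 1 sync(0): ref=0.0000 raw=[0.0000 0.0000 0.0000]
After op 2 tick(10): ref=10.0000 raw=[9.0000 20.0000 15.0000]
Drift of clock 0 after op 2: 9.0000 - 10.0000 = -1.0000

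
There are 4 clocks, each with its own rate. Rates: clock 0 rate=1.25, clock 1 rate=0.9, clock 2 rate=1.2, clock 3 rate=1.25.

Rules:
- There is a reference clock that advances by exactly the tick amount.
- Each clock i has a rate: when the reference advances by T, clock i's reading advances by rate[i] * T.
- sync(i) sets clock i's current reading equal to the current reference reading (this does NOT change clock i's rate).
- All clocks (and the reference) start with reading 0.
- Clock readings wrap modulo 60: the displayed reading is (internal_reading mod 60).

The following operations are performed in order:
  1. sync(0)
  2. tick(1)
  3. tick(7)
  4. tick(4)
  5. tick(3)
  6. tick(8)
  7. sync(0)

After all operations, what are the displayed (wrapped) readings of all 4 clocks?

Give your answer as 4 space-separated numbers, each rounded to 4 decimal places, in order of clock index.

After op 1 sync(0): ref=0.0000 raw=[0.0000 0.0000 0.0000 0.0000]
After op 2 tick(1): ref=1.0000 raw=[1.2500 0.9000 1.2000 1.2500]
After op 3 tick(7): ref=8.0000 raw=[10.0000 7.2000 9.6000 10.0000]
After op 4 tick(4): ref=12.0000 raw=[15.0000 10.8000 14.4000 15.0000]
After op 5 tick(3): ref=15.0000 raw=[18.7500 13.5000 18.0000 18.7500]
After op 6 tick(8): ref=23.0000 raw=[28.7500 20.7000 27.6000 28.7500]
After op 7 sync(0): ref=23.0000 raw=[23.0000 20.7000 27.6000 28.7500]
Wrap final raw readings (mod 60): 23.0000 mod 60 = 23.0000; 20.7000 mod 60 = 20.7000; 27.6000 mod 60 = 27.6000; 28.7500 mod 60 = 28.7500

Answer: 23.0000 20.7000 27.6000 28.7500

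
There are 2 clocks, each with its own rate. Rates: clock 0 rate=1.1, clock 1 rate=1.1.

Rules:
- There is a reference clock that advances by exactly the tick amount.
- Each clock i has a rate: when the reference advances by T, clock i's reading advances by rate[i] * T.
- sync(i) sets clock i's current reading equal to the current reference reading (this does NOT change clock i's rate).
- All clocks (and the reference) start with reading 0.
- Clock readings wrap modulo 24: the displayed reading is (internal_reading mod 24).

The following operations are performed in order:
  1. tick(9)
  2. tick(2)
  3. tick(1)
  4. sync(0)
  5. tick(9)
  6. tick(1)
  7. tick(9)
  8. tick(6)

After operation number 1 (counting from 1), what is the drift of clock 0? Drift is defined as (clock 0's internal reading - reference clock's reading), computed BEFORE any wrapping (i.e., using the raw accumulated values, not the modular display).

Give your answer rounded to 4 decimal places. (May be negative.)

After op 1 tick(9): ref=9.0000 raw=[9.9000 9.9000]
Drift of clock 0 after op 1: 9.9000 - 9.0000 = 0.9000

Answer: 0.9000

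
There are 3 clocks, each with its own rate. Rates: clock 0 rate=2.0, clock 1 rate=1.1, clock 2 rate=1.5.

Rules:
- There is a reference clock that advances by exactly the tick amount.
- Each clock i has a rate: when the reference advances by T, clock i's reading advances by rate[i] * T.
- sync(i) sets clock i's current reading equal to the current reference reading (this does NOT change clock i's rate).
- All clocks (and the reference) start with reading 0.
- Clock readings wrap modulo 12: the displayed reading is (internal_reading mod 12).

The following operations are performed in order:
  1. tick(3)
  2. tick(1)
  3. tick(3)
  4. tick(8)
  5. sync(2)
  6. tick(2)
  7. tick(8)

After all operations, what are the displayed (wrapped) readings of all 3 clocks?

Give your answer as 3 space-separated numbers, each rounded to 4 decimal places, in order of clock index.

After op 1 tick(3): ref=3.0000 raw=[6.0000 3.3000 4.5000]
After op 2 tick(1): ref=4.0000 raw=[8.0000 4.4000 6.0000]
After op 3 tick(3): ref=7.0000 raw=[14.0000 7.7000 10.5000]
After op 4 tick(8): ref=15.0000 raw=[30.0000 16.5000 22.5000]
After op 5 sync(2): ref=15.0000 raw=[30.0000 16.5000 15.0000]
After op 6 tick(2): ref=17.0000 raw=[34.0000 18.7000 18.0000]
After op 7 tick(8): ref=25.0000 raw=[50.0000 27.5000 30.0000]
Wrap final raw readings (mod 12): 50.0000 mod 12 = 2.0000; 27.5000 mod 12 = 3.5000; 30.0000 mod 12 = 6.0000

Answer: 2.0000 3.5000 6.0000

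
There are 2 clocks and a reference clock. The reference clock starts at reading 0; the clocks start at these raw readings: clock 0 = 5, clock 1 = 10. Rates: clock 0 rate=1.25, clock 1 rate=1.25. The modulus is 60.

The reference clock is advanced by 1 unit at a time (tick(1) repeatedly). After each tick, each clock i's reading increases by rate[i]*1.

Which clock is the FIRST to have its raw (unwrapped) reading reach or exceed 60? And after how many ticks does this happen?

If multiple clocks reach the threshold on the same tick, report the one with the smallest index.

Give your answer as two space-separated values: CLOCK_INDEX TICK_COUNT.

clock 0: start=5, rate=1.25, needs 60-5 = 55; ticks = ceil(55/1.25) = ceil(44.0000) = 44; reading at tick 44 = 5 + 1.25*44 = 60.0000
clock 1: start=10, rate=1.25, needs 60-10 = 50; ticks = ceil(50/1.25) = ceil(40.0000) = 40; reading at tick 40 = 10 + 1.25*40 = 60.0000
Minimum tick count = 40; winners = [1]; smallest index = 1

Answer: 1 40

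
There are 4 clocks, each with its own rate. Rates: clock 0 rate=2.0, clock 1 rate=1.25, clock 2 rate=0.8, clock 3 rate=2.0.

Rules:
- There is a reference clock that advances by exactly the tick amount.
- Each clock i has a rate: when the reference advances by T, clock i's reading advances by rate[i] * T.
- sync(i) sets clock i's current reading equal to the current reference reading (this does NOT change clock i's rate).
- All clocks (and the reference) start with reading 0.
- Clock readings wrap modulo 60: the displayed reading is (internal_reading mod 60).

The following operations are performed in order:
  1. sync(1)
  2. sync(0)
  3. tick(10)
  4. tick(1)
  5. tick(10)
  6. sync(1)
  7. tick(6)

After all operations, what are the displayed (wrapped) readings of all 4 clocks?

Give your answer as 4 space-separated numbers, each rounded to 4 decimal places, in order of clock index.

Answer: 54.0000 28.5000 21.6000 54.0000

Derivation:
After op 1 sync(1): ref=0.0000 raw=[0.0000 0.0000 0.0000 0.0000]
After op 2 sync(0): ref=0.0000 raw=[0.0000 0.0000 0.0000 0.0000]
After op 3 tick(10): ref=10.0000 raw=[20.0000 12.5000 8.0000 20.0000]
After op 4 tick(1): ref=11.0000 raw=[22.0000 13.7500 8.8000 22.0000]
After op 5 tick(10): ref=21.0000 raw=[42.0000 26.2500 16.8000 42.0000]
After op 6 sync(1): ref=21.0000 raw=[42.0000 21.0000 16.8000 42.0000]
After op 7 tick(6): ref=27.0000 raw=[54.0000 28.5000 21.6000 54.0000]
Wrap final raw readings (mod 60): 54.0000 mod 60 = 54.0000; 28.5000 mod 60 = 28.5000; 21.6000 mod 60 = 21.6000; 54.0000 mod 60 = 54.0000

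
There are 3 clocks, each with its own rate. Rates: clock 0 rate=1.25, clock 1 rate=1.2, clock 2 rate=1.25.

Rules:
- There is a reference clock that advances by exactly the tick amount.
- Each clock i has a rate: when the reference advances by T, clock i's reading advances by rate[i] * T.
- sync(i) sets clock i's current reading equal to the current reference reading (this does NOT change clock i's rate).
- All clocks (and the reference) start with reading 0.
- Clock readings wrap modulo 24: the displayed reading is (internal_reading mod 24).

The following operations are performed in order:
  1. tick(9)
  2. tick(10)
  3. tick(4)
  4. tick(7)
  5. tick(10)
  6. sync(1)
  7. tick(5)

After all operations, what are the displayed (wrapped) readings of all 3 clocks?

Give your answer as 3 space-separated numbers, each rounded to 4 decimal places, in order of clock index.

Answer: 8.2500 22.0000 8.2500

Derivation:
After op 1 tick(9): ref=9.0000 raw=[11.2500 10.8000 11.2500]
After op 2 tick(10): ref=19.0000 raw=[23.7500 22.8000 23.7500]
After op 3 tick(4): ref=23.0000 raw=[28.7500 27.6000 28.7500]
After op 4 tick(7): ref=30.0000 raw=[37.5000 36.0000 37.5000]
After op 5 tick(10): ref=40.0000 raw=[50.0000 48.0000 50.0000]
After op 6 sync(1): ref=40.0000 raw=[50.0000 40.0000 50.0000]
After op 7 tick(5): ref=45.0000 raw=[56.2500 46.0000 56.2500]
Wrap final raw readings (mod 24): 56.2500 mod 24 = 8.2500; 46.0000 mod 24 = 22.0000; 56.2500 mod 24 = 8.2500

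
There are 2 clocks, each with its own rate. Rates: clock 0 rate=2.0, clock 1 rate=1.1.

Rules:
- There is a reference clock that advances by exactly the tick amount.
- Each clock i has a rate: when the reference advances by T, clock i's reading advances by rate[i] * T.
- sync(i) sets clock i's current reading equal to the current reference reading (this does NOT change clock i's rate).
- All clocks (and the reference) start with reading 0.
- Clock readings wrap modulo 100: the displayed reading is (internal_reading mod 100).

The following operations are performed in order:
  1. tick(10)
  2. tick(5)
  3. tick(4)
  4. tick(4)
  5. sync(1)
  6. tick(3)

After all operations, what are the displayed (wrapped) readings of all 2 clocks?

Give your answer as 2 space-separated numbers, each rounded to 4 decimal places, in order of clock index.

After op 1 tick(10): ref=10.0000 raw=[20.0000 11.0000]
After op 2 tick(5): ref=15.0000 raw=[30.0000 16.5000]
After op 3 tick(4): ref=19.0000 raw=[38.0000 20.9000]
After op 4 tick(4): ref=23.0000 raw=[46.0000 25.3000]
After op 5 sync(1): ref=23.0000 raw=[46.0000 23.0000]
After op 6 tick(3): ref=26.0000 raw=[52.0000 26.3000]
Wrap final raw readings (mod 100): 52.0000 mod 100 = 52.0000; 26.3000 mod 100 = 26.3000

Answer: 52.0000 26.3000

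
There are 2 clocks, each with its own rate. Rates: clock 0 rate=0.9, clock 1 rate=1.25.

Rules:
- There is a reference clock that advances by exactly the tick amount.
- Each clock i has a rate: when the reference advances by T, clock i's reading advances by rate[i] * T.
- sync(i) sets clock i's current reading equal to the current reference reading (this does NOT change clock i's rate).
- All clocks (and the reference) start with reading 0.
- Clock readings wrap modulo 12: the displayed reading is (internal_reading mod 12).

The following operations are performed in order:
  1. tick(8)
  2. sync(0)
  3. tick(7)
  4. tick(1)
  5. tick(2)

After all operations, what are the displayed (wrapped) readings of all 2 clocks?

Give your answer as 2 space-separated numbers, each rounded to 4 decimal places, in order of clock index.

After op 1 tick(8): ref=8.0000 raw=[7.2000 10.0000]
After op 2 sync(0): ref=8.0000 raw=[8.0000 10.0000]
After op 3 tick(7): ref=15.0000 raw=[14.3000 18.7500]
After op 4 tick(1): ref=16.0000 raw=[15.2000 20.0000]
After op 5 tick(2): ref=18.0000 raw=[17.0000 22.5000]
Wrap final raw readings (mod 12): 17.0000 mod 12 = 5.0000; 22.5000 mod 12 = 10.5000

Answer: 5.0000 10.5000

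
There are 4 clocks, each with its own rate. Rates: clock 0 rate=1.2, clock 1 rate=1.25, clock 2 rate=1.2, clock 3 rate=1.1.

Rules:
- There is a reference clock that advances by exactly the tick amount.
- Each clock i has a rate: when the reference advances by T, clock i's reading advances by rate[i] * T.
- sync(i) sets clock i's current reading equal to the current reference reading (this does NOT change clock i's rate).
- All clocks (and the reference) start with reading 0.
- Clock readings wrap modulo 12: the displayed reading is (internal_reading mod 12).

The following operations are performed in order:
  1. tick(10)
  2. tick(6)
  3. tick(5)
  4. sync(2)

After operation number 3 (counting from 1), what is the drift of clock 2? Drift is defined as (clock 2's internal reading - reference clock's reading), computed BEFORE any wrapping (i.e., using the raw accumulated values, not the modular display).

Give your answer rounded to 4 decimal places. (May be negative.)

After op 1 tick(10): ref=10.0000 raw=[12.0000 12.5000 12.0000 11.0000]
After op 2 tick(6): ref=16.0000 raw=[19.2000 20.0000 19.2000 17.6000]
After op 3 tick(5): ref=21.0000 raw=[25.2000 26.2500 25.2000 23.1000]
Drift of clock 2 after op 3: 25.2000 - 21.0000 = 4.2000

Answer: 4.2000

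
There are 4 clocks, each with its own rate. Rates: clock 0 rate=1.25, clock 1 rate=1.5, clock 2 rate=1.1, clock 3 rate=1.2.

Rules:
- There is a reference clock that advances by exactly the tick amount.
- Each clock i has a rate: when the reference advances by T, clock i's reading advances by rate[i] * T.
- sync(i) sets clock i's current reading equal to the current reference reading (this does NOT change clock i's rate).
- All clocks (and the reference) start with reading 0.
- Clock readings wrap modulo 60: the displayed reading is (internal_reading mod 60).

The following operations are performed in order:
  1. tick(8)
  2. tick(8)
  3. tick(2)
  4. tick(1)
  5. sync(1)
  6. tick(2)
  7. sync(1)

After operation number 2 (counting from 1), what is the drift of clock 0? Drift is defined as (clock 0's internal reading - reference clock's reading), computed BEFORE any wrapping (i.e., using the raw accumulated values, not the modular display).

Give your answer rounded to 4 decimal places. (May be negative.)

Answer: 4.0000

Derivation:
After op 1 tick(8): ref=8.0000 raw=[10.0000 12.0000 8.8000 9.6000]
After op 2 tick(8): ref=16.0000 raw=[20.0000 24.0000 17.6000 19.2000]
Drift of clock 0 after op 2: 20.0000 - 16.0000 = 4.0000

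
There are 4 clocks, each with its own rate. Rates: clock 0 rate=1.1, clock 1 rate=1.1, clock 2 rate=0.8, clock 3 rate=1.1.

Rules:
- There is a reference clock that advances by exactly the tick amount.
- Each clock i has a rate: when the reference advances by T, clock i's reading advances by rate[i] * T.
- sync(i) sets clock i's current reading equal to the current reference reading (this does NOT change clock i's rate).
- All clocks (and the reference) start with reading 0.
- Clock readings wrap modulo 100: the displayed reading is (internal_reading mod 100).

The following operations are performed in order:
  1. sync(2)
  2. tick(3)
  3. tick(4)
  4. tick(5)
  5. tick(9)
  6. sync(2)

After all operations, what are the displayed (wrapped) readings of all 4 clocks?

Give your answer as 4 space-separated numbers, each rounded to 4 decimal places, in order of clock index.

Answer: 23.1000 23.1000 21.0000 23.1000

Derivation:
After op 1 sync(2): ref=0.0000 raw=[0.0000 0.0000 0.0000 0.0000]
After op 2 tick(3): ref=3.0000 raw=[3.3000 3.3000 2.4000 3.3000]
After op 3 tick(4): ref=7.0000 raw=[7.7000 7.7000 5.6000 7.7000]
After op 4 tick(5): ref=12.0000 raw=[13.2000 13.2000 9.6000 13.2000]
After op 5 tick(9): ref=21.0000 raw=[23.1000 23.1000 16.8000 23.1000]
After op 6 sync(2): ref=21.0000 raw=[23.1000 23.1000 21.0000 23.1000]
Wrap final raw readings (mod 100): 23.1000 mod 100 = 23.1000; 23.1000 mod 100 = 23.1000; 21.0000 mod 100 = 21.0000; 23.1000 mod 100 = 23.1000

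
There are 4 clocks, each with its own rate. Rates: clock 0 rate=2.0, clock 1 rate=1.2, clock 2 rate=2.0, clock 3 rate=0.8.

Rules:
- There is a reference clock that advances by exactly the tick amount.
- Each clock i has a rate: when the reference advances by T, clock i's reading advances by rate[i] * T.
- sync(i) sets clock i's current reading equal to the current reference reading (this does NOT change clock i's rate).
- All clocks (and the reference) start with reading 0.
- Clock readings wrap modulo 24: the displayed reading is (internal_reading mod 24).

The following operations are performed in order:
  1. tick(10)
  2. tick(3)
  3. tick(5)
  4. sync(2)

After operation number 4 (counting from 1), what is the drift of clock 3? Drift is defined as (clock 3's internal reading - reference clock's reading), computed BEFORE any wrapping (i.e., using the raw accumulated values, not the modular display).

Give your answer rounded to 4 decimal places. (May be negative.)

Answer: -3.6000

Derivation:
After op 1 tick(10): ref=10.0000 raw=[20.0000 12.0000 20.0000 8.0000]
After op 2 tick(3): ref=13.0000 raw=[26.0000 15.6000 26.0000 10.4000]
After op 3 tick(5): ref=18.0000 raw=[36.0000 21.6000 36.0000 14.4000]
After op 4 sync(2): ref=18.0000 raw=[36.0000 21.6000 18.0000 14.4000]
Drift of clock 3 after op 4: 14.4000 - 18.0000 = -3.6000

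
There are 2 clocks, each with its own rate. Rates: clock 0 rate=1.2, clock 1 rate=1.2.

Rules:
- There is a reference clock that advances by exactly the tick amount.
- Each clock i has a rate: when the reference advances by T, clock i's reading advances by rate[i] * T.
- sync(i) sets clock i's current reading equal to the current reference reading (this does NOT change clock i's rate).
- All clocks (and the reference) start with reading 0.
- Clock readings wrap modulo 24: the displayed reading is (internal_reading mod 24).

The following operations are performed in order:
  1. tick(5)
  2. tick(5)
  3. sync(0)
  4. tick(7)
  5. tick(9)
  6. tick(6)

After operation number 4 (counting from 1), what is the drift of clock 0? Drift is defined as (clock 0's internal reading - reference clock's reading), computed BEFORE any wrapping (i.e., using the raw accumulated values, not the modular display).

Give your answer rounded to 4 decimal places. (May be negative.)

Answer: 1.4000

Derivation:
After op 1 tick(5): ref=5.0000 raw=[6.0000 6.0000]
After op 2 tick(5): ref=10.0000 raw=[12.0000 12.0000]
After op 3 sync(0): ref=10.0000 raw=[10.0000 12.0000]
After op 4 tick(7): ref=17.0000 raw=[18.4000 20.4000]
Drift of clock 0 after op 4: 18.4000 - 17.0000 = 1.4000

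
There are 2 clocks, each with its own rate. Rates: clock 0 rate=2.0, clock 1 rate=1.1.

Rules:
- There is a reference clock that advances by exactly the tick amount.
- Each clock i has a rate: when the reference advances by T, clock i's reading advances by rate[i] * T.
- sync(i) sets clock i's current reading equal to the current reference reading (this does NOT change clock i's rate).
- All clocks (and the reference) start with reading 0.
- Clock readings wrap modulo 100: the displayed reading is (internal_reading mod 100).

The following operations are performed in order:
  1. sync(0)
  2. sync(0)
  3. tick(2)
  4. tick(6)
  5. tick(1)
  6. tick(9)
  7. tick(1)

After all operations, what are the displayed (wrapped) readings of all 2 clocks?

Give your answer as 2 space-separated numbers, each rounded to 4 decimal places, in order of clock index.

After op 1 sync(0): ref=0.0000 raw=[0.0000 0.0000]
After op 2 sync(0): ref=0.0000 raw=[0.0000 0.0000]
After op 3 tick(2): ref=2.0000 raw=[4.0000 2.2000]
After op 4 tick(6): ref=8.0000 raw=[16.0000 8.8000]
After op 5 tick(1): ref=9.0000 raw=[18.0000 9.9000]
After op 6 tick(9): ref=18.0000 raw=[36.0000 19.8000]
After op 7 tick(1): ref=19.0000 raw=[38.0000 20.9000]
Wrap final raw readings (mod 100): 38.0000 mod 100 = 38.0000; 20.9000 mod 100 = 20.9000

Answer: 38.0000 20.9000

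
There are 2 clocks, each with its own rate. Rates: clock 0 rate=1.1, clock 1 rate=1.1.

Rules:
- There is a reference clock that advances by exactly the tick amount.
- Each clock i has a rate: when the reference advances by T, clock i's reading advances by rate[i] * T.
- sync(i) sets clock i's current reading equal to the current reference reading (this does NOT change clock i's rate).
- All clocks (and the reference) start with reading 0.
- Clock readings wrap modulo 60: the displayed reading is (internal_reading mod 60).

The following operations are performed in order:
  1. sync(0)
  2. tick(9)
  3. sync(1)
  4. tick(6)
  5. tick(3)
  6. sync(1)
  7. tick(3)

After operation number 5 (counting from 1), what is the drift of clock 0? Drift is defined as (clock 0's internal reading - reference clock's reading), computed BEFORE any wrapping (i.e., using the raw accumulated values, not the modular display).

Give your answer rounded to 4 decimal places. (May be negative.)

After op 1 sync(0): ref=0.0000 raw=[0.0000 0.0000]
After op 2 tick(9): ref=9.0000 raw=[9.9000 9.9000]
After op 3 sync(1): ref=9.0000 raw=[9.9000 9.0000]
After op 4 tick(6): ref=15.0000 raw=[16.5000 15.6000]
After op 5 tick(3): ref=18.0000 raw=[19.8000 18.9000]
Drift of clock 0 after op 5: 19.8000 - 18.0000 = 1.8000

Answer: 1.8000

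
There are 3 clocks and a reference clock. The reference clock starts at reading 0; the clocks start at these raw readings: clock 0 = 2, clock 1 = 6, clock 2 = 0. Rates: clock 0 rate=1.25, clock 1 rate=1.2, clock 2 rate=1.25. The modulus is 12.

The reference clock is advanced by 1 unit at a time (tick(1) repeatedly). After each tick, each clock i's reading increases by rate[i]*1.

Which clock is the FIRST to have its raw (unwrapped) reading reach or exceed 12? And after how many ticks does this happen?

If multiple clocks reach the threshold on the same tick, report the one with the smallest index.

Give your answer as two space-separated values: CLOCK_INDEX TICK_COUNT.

clock 0: start=2, rate=1.25, needs 12-2 = 10; ticks = ceil(10/1.25) = ceil(8.0000) = 8; reading at tick 8 = 2 + 1.25*8 = 12.0000
clock 1: start=6, rate=1.2, needs 12-6 = 6; ticks = ceil(6/1.2) = ceil(5.0000) = 5; reading at tick 5 = 6 + 1.2*5 = 12.0000
clock 2: start=0, rate=1.25, needs 12-0 = 12; ticks = ceil(12/1.25) = ceil(9.6000) = 10; reading at tick 10 = 0 + 1.25*10 = 12.5000
Minimum tick count = 5; winners = [1]; smallest index = 1

Answer: 1 5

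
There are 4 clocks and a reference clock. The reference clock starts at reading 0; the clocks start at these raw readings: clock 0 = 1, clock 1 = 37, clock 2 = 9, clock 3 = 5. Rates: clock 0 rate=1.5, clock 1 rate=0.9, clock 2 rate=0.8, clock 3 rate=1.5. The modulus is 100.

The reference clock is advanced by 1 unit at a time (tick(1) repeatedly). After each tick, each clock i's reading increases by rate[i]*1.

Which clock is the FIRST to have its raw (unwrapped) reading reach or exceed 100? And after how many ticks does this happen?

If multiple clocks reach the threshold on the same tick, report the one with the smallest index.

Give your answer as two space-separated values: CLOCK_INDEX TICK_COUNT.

clock 0: start=1, rate=1.5, needs 100-1 = 99; ticks = ceil(99/1.5) = ceil(66.0000) = 66; reading at tick 66 = 1 + 1.5*66 = 100.0000
clock 1: start=37, rate=0.9, needs 100-37 = 63; ticks = ceil(63/0.9) = ceil(70.0000) = 70; reading at tick 70 = 37 + 0.9*70 = 100.0000
clock 2: start=9, rate=0.8, needs 100-9 = 91; ticks = ceil(91/0.8) = ceil(113.7500) = 114; reading at tick 114 = 9 + 0.8*114 = 100.2000
clock 3: start=5, rate=1.5, needs 100-5 = 95; ticks = ceil(95/1.5) = ceil(63.3333) = 64; reading at tick 64 = 5 + 1.5*64 = 101.0000
Minimum tick count = 64; winners = [3]; smallest index = 3

Answer: 3 64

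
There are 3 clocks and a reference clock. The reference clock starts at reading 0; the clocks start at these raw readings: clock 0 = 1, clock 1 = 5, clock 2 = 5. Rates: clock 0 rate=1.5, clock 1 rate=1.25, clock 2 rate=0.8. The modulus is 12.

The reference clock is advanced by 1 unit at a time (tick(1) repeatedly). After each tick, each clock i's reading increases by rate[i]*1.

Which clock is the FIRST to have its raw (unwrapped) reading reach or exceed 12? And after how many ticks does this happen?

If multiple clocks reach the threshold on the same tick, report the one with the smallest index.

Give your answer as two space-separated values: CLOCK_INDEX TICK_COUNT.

clock 0: start=1, rate=1.5, needs 12-1 = 11; ticks = ceil(11/1.5) = ceil(7.3333) = 8; reading at tick 8 = 1 + 1.5*8 = 13.0000
clock 1: start=5, rate=1.25, needs 12-5 = 7; ticks = ceil(7/1.25) = ceil(5.6000) = 6; reading at tick 6 = 5 + 1.25*6 = 12.5000
clock 2: start=5, rate=0.8, needs 12-5 = 7; ticks = ceil(7/0.8) = ceil(8.7500) = 9; reading at tick 9 = 5 + 0.8*9 = 12.2000
Minimum tick count = 6; winners = [1]; smallest index = 1

Answer: 1 6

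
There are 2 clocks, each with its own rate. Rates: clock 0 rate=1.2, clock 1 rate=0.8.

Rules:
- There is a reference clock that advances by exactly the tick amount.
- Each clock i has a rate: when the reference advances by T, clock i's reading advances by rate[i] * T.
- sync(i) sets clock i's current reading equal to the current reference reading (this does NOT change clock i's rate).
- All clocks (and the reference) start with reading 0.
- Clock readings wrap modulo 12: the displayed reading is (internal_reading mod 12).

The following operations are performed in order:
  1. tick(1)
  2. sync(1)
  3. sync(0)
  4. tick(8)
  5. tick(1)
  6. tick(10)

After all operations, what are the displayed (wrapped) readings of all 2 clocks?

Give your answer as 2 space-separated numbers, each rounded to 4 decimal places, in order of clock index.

Answer: 11.8000 4.2000

Derivation:
After op 1 tick(1): ref=1.0000 raw=[1.2000 0.8000]
After op 2 sync(1): ref=1.0000 raw=[1.2000 1.0000]
After op 3 sync(0): ref=1.0000 raw=[1.0000 1.0000]
After op 4 tick(8): ref=9.0000 raw=[10.6000 7.4000]
After op 5 tick(1): ref=10.0000 raw=[11.8000 8.2000]
After op 6 tick(10): ref=20.0000 raw=[23.8000 16.2000]
Wrap final raw readings (mod 12): 23.8000 mod 12 = 11.8000; 16.2000 mod 12 = 4.2000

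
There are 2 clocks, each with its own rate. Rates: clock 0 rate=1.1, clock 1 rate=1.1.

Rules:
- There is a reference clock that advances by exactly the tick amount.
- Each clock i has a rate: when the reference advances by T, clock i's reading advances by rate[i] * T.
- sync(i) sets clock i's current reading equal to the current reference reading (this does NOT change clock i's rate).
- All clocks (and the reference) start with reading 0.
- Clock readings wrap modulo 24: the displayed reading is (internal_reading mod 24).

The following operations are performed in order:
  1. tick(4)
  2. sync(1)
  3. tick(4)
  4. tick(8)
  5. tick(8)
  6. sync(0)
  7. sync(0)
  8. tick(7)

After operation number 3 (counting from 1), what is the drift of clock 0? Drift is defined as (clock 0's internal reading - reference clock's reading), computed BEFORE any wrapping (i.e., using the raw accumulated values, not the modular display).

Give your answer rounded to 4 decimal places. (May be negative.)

After op 1 tick(4): ref=4.0000 raw=[4.4000 4.4000]
After op 2 sync(1): ref=4.0000 raw=[4.4000 4.0000]
After op 3 tick(4): ref=8.0000 raw=[8.8000 8.4000]
Drift of clock 0 after op 3: 8.8000 - 8.0000 = 0.8000

Answer: 0.8000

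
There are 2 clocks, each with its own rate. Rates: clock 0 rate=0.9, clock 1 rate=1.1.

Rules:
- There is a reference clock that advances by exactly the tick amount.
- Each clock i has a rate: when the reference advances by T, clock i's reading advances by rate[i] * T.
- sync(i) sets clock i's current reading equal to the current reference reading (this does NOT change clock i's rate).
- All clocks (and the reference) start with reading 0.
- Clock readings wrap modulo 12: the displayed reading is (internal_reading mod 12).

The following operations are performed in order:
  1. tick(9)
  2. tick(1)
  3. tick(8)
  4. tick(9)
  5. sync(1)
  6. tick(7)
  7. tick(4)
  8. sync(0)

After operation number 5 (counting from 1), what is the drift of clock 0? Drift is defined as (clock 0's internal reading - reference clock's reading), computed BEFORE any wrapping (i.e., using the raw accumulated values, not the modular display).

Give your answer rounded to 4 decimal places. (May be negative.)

After op 1 tick(9): ref=9.0000 raw=[8.1000 9.9000]
After op 2 tick(1): ref=10.0000 raw=[9.0000 11.0000]
After op 3 tick(8): ref=18.0000 raw=[16.2000 19.8000]
After op 4 tick(9): ref=27.0000 raw=[24.3000 29.7000]
After op 5 sync(1): ref=27.0000 raw=[24.3000 27.0000]
Drift of clock 0 after op 5: 24.3000 - 27.0000 = -2.7000

Answer: -2.7000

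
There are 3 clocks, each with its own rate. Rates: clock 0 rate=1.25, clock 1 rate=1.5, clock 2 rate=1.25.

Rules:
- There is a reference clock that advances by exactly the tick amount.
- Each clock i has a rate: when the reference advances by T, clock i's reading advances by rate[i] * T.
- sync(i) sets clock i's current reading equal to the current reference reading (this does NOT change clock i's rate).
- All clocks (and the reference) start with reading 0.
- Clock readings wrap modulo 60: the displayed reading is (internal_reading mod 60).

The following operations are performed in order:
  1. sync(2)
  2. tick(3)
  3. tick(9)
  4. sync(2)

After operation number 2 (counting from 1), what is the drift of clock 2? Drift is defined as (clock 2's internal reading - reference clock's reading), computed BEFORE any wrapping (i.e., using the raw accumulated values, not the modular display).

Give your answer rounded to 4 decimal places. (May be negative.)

Answer: 0.7500

Derivation:
After op 1 sync(2): ref=0.0000 raw=[0.0000 0.0000 0.0000]
After op 2 tick(3): ref=3.0000 raw=[3.7500 4.5000 3.7500]
Drift of clock 2 after op 2: 3.7500 - 3.0000 = 0.7500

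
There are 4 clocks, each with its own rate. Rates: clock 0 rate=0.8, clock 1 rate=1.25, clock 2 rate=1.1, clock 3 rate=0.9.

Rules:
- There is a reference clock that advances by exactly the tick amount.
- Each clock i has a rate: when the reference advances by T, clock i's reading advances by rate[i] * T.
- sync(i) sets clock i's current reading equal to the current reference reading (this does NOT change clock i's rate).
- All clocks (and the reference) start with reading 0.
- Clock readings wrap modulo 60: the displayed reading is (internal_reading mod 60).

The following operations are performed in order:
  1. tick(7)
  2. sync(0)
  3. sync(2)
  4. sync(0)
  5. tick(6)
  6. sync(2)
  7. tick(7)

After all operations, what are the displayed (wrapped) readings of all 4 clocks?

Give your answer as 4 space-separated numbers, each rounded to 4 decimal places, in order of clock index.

Answer: 17.4000 25.0000 20.7000 18.0000

Derivation:
After op 1 tick(7): ref=7.0000 raw=[5.6000 8.7500 7.7000 6.3000]
After op 2 sync(0): ref=7.0000 raw=[7.0000 8.7500 7.7000 6.3000]
After op 3 sync(2): ref=7.0000 raw=[7.0000 8.7500 7.0000 6.3000]
After op 4 sync(0): ref=7.0000 raw=[7.0000 8.7500 7.0000 6.3000]
After op 5 tick(6): ref=13.0000 raw=[11.8000 16.2500 13.6000 11.7000]
After op 6 sync(2): ref=13.0000 raw=[11.8000 16.2500 13.0000 11.7000]
After op 7 tick(7): ref=20.0000 raw=[17.4000 25.0000 20.7000 18.0000]
Wrap final raw readings (mod 60): 17.4000 mod 60 = 17.4000; 25.0000 mod 60 = 25.0000; 20.7000 mod 60 = 20.7000; 18.0000 mod 60 = 18.0000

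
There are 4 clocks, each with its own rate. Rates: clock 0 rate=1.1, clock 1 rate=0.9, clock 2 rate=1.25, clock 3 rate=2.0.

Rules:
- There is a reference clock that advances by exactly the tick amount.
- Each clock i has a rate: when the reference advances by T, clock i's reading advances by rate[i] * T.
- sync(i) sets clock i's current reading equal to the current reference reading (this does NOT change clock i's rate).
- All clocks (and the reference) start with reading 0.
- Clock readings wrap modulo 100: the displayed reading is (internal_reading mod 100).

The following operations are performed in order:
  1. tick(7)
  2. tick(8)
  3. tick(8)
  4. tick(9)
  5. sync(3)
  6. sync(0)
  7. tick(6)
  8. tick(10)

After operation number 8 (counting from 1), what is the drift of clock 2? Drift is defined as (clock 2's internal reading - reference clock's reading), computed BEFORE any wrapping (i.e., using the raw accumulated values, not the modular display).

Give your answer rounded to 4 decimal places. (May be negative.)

After op 1 tick(7): ref=7.0000 raw=[7.7000 6.3000 8.7500 14.0000]
After op 2 tick(8): ref=15.0000 raw=[16.5000 13.5000 18.7500 30.0000]
After op 3 tick(8): ref=23.0000 raw=[25.3000 20.7000 28.7500 46.0000]
After op 4 tick(9): ref=32.0000 raw=[35.2000 28.8000 40.0000 64.0000]
After op 5 sync(3): ref=32.0000 raw=[35.2000 28.8000 40.0000 32.0000]
After op 6 sync(0): ref=32.0000 raw=[32.0000 28.8000 40.0000 32.0000]
After op 7 tick(6): ref=38.0000 raw=[38.6000 34.2000 47.5000 44.0000]
After op 8 tick(10): ref=48.0000 raw=[49.6000 43.2000 60.0000 64.0000]
Drift of clock 2 after op 8: 60.0000 - 48.0000 = 12.0000

Answer: 12.0000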